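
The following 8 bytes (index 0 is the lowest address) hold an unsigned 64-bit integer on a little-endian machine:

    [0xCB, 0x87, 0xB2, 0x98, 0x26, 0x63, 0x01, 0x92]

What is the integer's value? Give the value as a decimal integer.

Little-endian stores the least-significant byte at the lowest address.
Reassemble most-significant byte first: 92 01 63 26 98 B2 87 CB → 0x9201632698B287CB.
0x9201632698B287CB = 10520799221935933387.

10520799221935933387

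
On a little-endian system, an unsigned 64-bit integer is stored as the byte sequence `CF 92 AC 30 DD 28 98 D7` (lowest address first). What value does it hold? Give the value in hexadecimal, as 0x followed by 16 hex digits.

Little-endian: lowest address holds the least-significant byte.
Reassemble most-significant byte first: D7 98 28 DD 30 AC 92 CF → 0xD79828DD30AC92CF.

0xD79828DD30AC92CF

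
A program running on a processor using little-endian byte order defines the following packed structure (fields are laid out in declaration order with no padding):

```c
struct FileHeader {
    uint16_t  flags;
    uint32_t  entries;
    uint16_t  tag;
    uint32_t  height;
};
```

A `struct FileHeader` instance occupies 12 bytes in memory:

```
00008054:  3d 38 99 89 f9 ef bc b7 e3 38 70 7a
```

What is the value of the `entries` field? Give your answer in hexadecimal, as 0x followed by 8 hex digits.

`entries` follows `flags` (2 bytes), so it starts at byte offset 2 and occupies 4 bytes.
Bytes at offsets 2..5: 99 89 F9 EF.
Little-endian stores the least-significant byte at the lowest address.
Reassemble most-significant byte first: EF F9 89 99 → 0xEFF98999.

0xEFF98999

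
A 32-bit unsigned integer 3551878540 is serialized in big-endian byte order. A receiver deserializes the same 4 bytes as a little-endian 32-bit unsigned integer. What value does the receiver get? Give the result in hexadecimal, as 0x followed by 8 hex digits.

3551878540 in 32-bit hexadecimal is 0xD3B55D8C.
Stored big-endian, the bytes at ascending addresses are D3 B5 5D 8C.
Read back as little-endian, the first byte is least significant, giving 0x8C5DB5D3.

0x8C5DB5D3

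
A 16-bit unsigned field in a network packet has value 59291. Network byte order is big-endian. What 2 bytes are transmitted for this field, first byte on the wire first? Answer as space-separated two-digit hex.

59291 in hexadecimal, padded to 16 bits, is 0xE79B.
Split into bytes (most-significant first): E7 9B.
Big-endian: lowest address holds the most-significant byte.
So the memory order matches the most-significant-first order: E7 9B.

E7 9B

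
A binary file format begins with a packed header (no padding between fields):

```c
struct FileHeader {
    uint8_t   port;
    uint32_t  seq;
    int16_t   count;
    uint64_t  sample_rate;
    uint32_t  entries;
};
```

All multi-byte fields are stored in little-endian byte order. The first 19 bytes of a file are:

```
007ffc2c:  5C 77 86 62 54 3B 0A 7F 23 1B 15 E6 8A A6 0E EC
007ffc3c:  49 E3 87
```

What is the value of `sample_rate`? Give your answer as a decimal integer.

1055683883466171263

`sample_rate` follows `port` (1 B), `seq` (4 B), `count` (2 B), so it starts at offset 1 + 4 + 2 = 7 and occupies 8 bytes.
Bytes at offsets 7..14: 7F 23 1B 15 E6 8A A6 0E.
Little-endian: lowest address holds the least-significant byte.
Reassemble most-significant byte first: 0E A6 8A E6 15 1B 23 7F → 0x0EA68AE6151B237F.
0x0EA68AE6151B237F = 1055683883466171263.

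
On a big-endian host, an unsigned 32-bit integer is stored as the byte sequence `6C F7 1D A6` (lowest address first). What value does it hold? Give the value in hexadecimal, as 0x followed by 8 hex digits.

0x6CF71DA6

In big-endian order the high byte comes first in memory.
The bytes are already most-significant first: 0x6CF71DA6.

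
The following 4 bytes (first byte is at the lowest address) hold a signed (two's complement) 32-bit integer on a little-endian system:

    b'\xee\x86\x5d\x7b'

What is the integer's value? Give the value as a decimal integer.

Little-endian: lowest address holds the least-significant byte.
Reassemble most-significant byte first: 7B 5D 86 EE → 0x7B5D86EE.
0x7B5D86EE = 2069726958.

2069726958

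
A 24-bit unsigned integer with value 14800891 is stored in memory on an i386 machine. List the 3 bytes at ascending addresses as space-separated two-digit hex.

FB D7 E1

14800891 in hexadecimal, padded to 24 bits, is 0xE1D7FB.
Split into bytes (most-significant first): E1 D7 FB.
Little-endian: lowest address holds the least-significant byte.
So at ascending addresses the bytes are FB D7 E1.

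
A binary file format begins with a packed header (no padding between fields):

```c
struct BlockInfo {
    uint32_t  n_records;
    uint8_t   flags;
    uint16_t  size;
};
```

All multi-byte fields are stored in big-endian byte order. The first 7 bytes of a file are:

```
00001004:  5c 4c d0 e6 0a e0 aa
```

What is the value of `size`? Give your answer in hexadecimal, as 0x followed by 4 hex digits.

0xE0AA

`size` follows `n_records` (4 B), `flags` (1 B), so it starts at offset 4 + 1 = 5 and occupies 2 bytes.
Bytes at offsets 5..6: E0 AA.
Big-endian: lowest address holds the most-significant byte.
The bytes are already most-significant first: 0xE0AA.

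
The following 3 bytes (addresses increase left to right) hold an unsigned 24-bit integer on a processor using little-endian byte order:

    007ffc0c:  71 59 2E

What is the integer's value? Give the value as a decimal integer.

3037553

Little-endian: lowest address holds the least-significant byte.
Reassemble most-significant byte first: 2E 59 71 → 0x2E5971.
0x2E5971 = 3037553.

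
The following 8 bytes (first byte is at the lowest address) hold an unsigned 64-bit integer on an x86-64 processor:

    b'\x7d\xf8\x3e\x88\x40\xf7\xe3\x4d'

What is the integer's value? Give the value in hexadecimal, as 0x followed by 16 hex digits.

Little-endian stores the least-significant byte at the lowest address.
Reassemble most-significant byte first: 4D E3 F7 40 88 3E F8 7D → 0x4DE3F740883EF87D.

0x4DE3F740883EF87D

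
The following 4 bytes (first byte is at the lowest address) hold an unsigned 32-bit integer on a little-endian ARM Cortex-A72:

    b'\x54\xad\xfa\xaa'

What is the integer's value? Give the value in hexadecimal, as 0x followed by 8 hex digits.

0xAAFAAD54

Little-endian: lowest address holds the least-significant byte.
Reassemble most-significant byte first: AA FA AD 54 → 0xAAFAAD54.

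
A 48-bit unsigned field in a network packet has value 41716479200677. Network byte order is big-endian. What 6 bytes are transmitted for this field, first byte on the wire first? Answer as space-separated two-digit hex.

41716479200677 in hexadecimal, padded to 48 bits, is 0x25F0DFEC8DA5.
Split into bytes (most-significant first): 25 F0 DF EC 8D A5.
Big-endian stores the most-significant byte at the lowest address.
So the memory order matches the most-significant-first order: 25 F0 DF EC 8D A5.

25 F0 DF EC 8D A5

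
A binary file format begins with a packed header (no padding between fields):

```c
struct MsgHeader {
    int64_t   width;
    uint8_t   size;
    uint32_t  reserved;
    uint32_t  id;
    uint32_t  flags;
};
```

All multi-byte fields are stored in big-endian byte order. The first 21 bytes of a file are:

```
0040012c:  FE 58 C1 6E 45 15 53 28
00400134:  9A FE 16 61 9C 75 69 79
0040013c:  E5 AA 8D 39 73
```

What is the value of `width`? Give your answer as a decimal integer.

`width` is the first field, at byte offset 0, occupying 8 bytes.
Bytes at offsets 0..7: FE 58 C1 6E 45 15 53 28.
Big-endian: lowest address holds the most-significant byte.
The bytes are already most-significant first: 0xFE58C16E45155328.
Top bit is set, so as a signed 64-bit value this is 0xFE58C16E45155328 − 2^64 = -119132710775729368.

-119132710775729368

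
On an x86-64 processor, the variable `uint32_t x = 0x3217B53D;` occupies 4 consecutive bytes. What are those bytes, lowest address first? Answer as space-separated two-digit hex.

3D B5 17 32

Split into bytes (most-significant first): 32 17 B5 3D.
Little-endian: lowest address holds the least-significant byte.
So at ascending addresses the bytes are 3D B5 17 32.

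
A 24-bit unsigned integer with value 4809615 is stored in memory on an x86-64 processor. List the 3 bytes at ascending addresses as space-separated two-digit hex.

8F 63 49

4809615 in hexadecimal, padded to 24 bits, is 0x49638F.
Split into bytes (most-significant first): 49 63 8F.
Little-endian stores the least-significant byte at the lowest address.
So at ascending addresses the bytes are 8F 63 49.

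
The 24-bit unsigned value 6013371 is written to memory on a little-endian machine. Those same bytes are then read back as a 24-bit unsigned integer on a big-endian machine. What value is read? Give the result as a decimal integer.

6013371 in 24-bit hexadecimal is 0x5BC1BB.
Stored little-endian, the bytes at ascending addresses are BB C1 5B.
Read back as big-endian, the last byte is least significant, giving 0xBBC15B.
0xBBC15B = 12304731.

12304731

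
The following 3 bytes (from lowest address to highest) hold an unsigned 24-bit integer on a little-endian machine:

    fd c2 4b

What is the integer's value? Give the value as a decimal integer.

4965117

Little-endian: lowest address holds the least-significant byte.
Reassemble most-significant byte first: 4B C2 FD → 0x4BC2FD.
0x4BC2FD = 4965117.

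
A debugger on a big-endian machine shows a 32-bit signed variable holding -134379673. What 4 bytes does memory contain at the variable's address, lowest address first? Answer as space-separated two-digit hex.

F7 FD 87 67

Two's complement of -134379673 in 32 bits: 134379673 = 0x08027899; invert → 0xF7FD8766; add 1 → 0xF7FD8767.
Split into bytes (most-significant first): F7 FD 87 67.
In big-endian order the high byte comes first in memory.
So the memory order matches the most-significant-first order: F7 FD 87 67.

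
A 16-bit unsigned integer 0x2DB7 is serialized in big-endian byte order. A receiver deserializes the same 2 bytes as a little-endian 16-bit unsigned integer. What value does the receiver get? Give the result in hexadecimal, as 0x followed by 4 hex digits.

Stored big-endian, the bytes at ascending addresses are 2D B7.
Read back as little-endian, the first byte is least significant, giving 0xB72D.

0xB72D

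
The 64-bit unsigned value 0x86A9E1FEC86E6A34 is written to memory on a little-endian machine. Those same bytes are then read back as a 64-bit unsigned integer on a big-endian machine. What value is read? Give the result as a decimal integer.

3776953047052298630

Stored little-endian, the bytes at ascending addresses are 34 6A 6E C8 FE E1 A9 86.
Read back as big-endian, the last byte is least significant, giving 0x346A6EC8FEE1A986.
0x346A6EC8FEE1A986 = 3776953047052298630.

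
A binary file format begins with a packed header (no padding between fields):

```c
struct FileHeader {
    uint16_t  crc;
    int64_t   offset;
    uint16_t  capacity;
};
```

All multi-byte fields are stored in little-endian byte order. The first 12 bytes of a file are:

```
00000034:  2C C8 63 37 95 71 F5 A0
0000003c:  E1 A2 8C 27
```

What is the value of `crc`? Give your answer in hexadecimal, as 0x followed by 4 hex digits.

0xC82C

`crc` is the first field, at byte offset 0, occupying 2 bytes.
Bytes at offsets 0..1: 2C C8.
Little-endian: lowest address holds the least-significant byte.
Reassemble most-significant byte first: C8 2C → 0xC82C.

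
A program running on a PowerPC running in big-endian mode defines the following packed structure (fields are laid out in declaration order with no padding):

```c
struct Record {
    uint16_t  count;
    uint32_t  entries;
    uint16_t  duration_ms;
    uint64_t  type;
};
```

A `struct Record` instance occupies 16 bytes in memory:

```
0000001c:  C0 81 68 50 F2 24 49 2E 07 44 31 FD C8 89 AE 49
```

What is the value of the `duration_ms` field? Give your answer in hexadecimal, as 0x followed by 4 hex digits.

`duration_ms` follows `count` (2 B), `entries` (4 B), so it starts at offset 2 + 4 = 6 and occupies 2 bytes.
Bytes at offsets 6..7: 49 2E.
Big-endian stores the most-significant byte at the lowest address.
The bytes are already most-significant first: 0x492E.

0x492E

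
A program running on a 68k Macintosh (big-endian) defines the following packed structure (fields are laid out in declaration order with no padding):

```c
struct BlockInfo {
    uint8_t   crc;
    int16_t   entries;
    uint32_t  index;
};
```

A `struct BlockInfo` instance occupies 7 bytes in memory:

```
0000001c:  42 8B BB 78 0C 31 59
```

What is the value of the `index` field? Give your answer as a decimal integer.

2014064985

`index` follows `crc` (1 B), `entries` (2 B), so it starts at offset 1 + 2 = 3 and occupies 4 bytes.
Bytes at offsets 3..6: 78 0C 31 59.
Big-endian stores the most-significant byte at the lowest address.
The bytes are already most-significant first: 0x780C3159.
0x780C3159 = 2014064985.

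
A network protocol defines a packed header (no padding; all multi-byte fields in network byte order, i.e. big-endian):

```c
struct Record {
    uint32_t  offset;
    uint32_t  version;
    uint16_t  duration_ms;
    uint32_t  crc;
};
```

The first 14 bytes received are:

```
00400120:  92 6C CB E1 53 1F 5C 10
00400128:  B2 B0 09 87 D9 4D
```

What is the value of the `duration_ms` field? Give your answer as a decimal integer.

45744

`duration_ms` follows `offset` (4 B), `version` (4 B), so it starts at offset 4 + 4 = 8 and occupies 2 bytes.
Bytes at offsets 8..9: B2 B0.
Big-endian stores the most-significant byte at the lowest address.
The bytes are already most-significant first: 0xB2B0.
0xB2B0 = 45744.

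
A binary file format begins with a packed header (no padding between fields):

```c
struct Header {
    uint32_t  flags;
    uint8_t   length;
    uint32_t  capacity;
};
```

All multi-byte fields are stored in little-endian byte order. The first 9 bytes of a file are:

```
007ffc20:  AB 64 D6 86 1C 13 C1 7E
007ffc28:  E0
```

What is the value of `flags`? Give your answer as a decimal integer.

`flags` is the first field, at byte offset 0, occupying 4 bytes.
Bytes at offsets 0..3: AB 64 D6 86.
Little-endian stores the least-significant byte at the lowest address.
Reassemble most-significant byte first: 86 D6 64 AB → 0x86D664AB.
0x86D664AB = 2262197419.

2262197419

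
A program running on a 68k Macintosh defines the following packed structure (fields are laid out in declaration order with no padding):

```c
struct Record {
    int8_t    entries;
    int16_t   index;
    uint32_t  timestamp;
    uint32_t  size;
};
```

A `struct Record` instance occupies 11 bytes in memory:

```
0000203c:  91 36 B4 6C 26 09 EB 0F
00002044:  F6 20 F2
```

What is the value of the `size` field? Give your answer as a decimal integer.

267788530

`size` follows `entries` (1 B), `index` (2 B), `timestamp` (4 B), so it starts at offset 1 + 2 + 4 = 7 and occupies 4 bytes.
Bytes at offsets 7..10: 0F F6 20 F2.
Big-endian stores the most-significant byte at the lowest address.
The bytes are already most-significant first: 0x0FF620F2.
0x0FF620F2 = 267788530.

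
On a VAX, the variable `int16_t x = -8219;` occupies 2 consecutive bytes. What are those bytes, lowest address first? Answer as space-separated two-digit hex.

Two's complement of -8219 in 16 bits: 8219 = 0x201B; invert → 0xDFE4; add 1 → 0xDFE5.
Split into bytes (most-significant first): DF E5.
In little-endian order the low byte comes first in memory.
So at ascending addresses the bytes are E5 DF.

E5 DF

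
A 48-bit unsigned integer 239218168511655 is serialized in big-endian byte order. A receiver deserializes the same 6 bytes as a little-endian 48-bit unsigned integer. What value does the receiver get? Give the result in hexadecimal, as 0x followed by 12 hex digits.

239218168511655 in 48-bit hexadecimal is 0xD99151F53CA7.
Stored big-endian, the bytes at ascending addresses are D9 91 51 F5 3C A7.
Read back as little-endian, the first byte is least significant, giving 0xA73CF55191D9.

0xA73CF55191D9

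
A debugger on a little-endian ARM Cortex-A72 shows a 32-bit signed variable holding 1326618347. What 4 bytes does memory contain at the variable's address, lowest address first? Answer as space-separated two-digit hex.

EB 96 12 4F

1326618347 in hexadecimal, padded to 32 bits, is 0x4F1296EB.
Split into bytes (most-significant first): 4F 12 96 EB.
In little-endian order the low byte comes first in memory.
So at ascending addresses the bytes are EB 96 12 4F.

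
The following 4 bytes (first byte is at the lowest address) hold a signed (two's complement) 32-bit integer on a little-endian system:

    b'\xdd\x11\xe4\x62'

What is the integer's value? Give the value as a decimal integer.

In little-endian order the low byte comes first in memory.
Reassemble most-significant byte first: 62 E4 11 DD → 0x62E411DD.
0x62E411DD = 1659113949.

1659113949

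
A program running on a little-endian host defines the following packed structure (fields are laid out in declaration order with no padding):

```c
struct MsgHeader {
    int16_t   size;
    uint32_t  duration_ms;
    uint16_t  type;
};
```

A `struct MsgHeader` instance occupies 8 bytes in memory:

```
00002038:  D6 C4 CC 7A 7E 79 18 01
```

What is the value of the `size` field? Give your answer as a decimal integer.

`size` is the first field, at byte offset 0, occupying 2 bytes.
Bytes at offsets 0..1: D6 C4.
Little-endian: lowest address holds the least-significant byte.
Reassemble most-significant byte first: C4 D6 → 0xC4D6.
Top bit is set, so as a signed 16-bit value this is 0xC4D6 − 2^16 = -15146.

-15146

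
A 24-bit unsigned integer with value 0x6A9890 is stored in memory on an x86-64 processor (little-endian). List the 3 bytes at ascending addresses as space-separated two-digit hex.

90 98 6A

Split into bytes (most-significant first): 6A 98 90.
Little-endian: lowest address holds the least-significant byte.
So at ascending addresses the bytes are 90 98 6A.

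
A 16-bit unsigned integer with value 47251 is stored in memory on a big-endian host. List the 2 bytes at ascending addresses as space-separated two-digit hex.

47251 in hexadecimal, padded to 16 bits, is 0xB893.
Split into bytes (most-significant first): B8 93.
Big-endian stores the most-significant byte at the lowest address.
So the memory order matches the most-significant-first order: B8 93.

B8 93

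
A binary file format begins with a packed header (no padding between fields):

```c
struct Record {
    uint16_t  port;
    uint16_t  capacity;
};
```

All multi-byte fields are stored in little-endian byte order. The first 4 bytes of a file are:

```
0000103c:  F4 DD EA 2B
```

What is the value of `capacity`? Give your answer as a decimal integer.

11242

`capacity` follows `port` (2 bytes), so it starts at byte offset 2 and occupies 2 bytes.
Bytes at offsets 2..3: EA 2B.
Little-endian stores the least-significant byte at the lowest address.
Reassemble most-significant byte first: 2B EA → 0x2BEA.
0x2BEA = 11242.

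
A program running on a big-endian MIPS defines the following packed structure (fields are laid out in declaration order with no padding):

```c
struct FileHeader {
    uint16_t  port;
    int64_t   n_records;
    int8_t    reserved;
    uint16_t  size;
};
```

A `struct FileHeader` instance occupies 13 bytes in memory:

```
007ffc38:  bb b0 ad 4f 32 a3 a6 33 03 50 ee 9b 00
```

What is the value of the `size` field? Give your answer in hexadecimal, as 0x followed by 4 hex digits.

`size` follows `port` (2 B), `n_records` (8 B), `reserved` (1 B), so it starts at offset 2 + 8 + 1 = 11 and occupies 2 bytes.
Bytes at offsets 11..12: 9B 00.
Big-endian stores the most-significant byte at the lowest address.
The bytes are already most-significant first: 0x9B00.

0x9B00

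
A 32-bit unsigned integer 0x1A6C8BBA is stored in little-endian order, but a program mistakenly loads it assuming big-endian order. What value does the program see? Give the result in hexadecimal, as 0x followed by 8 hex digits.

0xBA8B6C1A

Stored little-endian, the bytes at ascending addresses are BA 8B 6C 1A.
Read back as big-endian, the last byte is least significant, giving 0xBA8B6C1A.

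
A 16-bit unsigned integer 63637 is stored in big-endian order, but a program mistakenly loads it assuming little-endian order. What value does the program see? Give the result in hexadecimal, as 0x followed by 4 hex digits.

0x95F8

63637 in 16-bit hexadecimal is 0xF895.
Stored big-endian, the bytes at ascending addresses are F8 95.
Read back as little-endian, the first byte is least significant, giving 0x95F8.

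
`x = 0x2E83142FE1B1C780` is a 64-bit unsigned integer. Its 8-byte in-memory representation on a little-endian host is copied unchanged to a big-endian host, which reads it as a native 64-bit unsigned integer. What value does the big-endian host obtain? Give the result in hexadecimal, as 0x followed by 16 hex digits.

Stored little-endian, the bytes at ascending addresses are 80 C7 B1 E1 2F 14 83 2E.
Read back as big-endian, the last byte is least significant, giving 0x80C7B1E12F14832E.

0x80C7B1E12F14832E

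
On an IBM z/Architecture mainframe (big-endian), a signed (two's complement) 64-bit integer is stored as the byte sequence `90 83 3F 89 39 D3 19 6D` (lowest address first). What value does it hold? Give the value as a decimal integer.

Big-endian: lowest address holds the most-significant byte.
The bytes are already most-significant first: 0x90833F8939D3196D.
Top bit is set, so as a signed 64-bit value this is 0x90833F8939D3196D − 2^64 = -8033507451685627539.

-8033507451685627539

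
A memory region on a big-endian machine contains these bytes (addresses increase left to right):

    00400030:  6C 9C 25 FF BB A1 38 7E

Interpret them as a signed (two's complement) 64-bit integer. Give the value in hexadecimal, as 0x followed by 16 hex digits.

Big-endian: lowest address holds the most-significant byte.
The bytes are already most-significant first: 0x6C9C25FFBBA1387E.

0x6C9C25FFBBA1387E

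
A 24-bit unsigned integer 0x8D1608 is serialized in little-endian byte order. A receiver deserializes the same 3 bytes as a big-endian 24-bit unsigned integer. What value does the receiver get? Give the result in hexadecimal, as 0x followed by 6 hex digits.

Stored little-endian, the bytes at ascending addresses are 08 16 8D.
Read back as big-endian, the last byte is least significant, giving 0x08168D.

0x08168D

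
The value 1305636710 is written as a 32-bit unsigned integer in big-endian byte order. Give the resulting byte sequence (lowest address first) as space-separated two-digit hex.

4D D2 6F 66

1305636710 in hexadecimal, padded to 32 bits, is 0x4DD26F66.
Split into bytes (most-significant first): 4D D2 6F 66.
Big-endian stores the most-significant byte at the lowest address.
So the memory order matches the most-significant-first order: 4D D2 6F 66.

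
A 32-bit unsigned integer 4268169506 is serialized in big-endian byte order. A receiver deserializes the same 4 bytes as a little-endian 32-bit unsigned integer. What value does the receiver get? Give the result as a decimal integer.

572090366

4268169506 in 32-bit hexadecimal is 0xFE671922.
Stored big-endian, the bytes at ascending addresses are FE 67 19 22.
Read back as little-endian, the first byte is least significant, giving 0x221967FE.
0x221967FE = 572090366.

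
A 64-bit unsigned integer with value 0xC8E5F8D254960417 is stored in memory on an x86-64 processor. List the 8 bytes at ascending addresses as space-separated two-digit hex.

17 04 96 54 D2 F8 E5 C8

Split into bytes (most-significant first): C8 E5 F8 D2 54 96 04 17.
Little-endian: lowest address holds the least-significant byte.
So at ascending addresses the bytes are 17 04 96 54 D2 F8 E5 C8.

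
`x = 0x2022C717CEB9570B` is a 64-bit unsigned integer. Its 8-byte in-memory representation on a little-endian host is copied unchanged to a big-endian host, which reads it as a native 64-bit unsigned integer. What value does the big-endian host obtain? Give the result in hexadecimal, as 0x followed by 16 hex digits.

0x0B57B9CE17C72220

Stored little-endian, the bytes at ascending addresses are 0B 57 B9 CE 17 C7 22 20.
Read back as big-endian, the last byte is least significant, giving 0x0B57B9CE17C72220.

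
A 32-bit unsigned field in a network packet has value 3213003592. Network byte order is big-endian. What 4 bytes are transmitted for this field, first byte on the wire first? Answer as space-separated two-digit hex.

3213003592 in hexadecimal, padded to 32 bits, is 0xBF828B48.
Split into bytes (most-significant first): BF 82 8B 48.
Big-endian stores the most-significant byte at the lowest address.
So the memory order matches the most-significant-first order: BF 82 8B 48.

BF 82 8B 48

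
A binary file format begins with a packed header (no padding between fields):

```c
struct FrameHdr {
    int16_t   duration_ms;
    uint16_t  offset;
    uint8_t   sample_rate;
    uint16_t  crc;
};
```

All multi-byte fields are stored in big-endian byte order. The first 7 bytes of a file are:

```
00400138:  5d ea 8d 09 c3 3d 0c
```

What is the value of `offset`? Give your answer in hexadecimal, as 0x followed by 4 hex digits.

0x8D09

`offset` follows `duration_ms` (2 bytes), so it starts at byte offset 2 and occupies 2 bytes.
Bytes at offsets 2..3: 8D 09.
Big-endian stores the most-significant byte at the lowest address.
The bytes are already most-significant first: 0x8D09.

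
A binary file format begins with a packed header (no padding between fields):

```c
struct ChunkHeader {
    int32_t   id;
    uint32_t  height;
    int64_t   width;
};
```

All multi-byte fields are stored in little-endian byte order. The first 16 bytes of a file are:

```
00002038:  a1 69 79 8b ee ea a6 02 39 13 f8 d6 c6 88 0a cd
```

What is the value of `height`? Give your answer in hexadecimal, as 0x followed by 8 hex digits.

0x02A6EAEE

`height` follows `id` (4 bytes), so it starts at byte offset 4 and occupies 4 bytes.
Bytes at offsets 4..7: EE EA A6 02.
Little-endian: lowest address holds the least-significant byte.
Reassemble most-significant byte first: 02 A6 EA EE → 0x02A6EAEE.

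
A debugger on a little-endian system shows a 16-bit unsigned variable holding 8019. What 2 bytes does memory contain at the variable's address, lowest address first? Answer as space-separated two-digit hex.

8019 in hexadecimal, padded to 16 bits, is 0x1F53.
Split into bytes (most-significant first): 1F 53.
In little-endian order the low byte comes first in memory.
So at ascending addresses the bytes are 53 1F.

53 1F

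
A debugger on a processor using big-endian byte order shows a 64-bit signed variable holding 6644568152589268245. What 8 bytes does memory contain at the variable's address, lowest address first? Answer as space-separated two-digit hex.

6644568152589268245 in hexadecimal, padded to 64 bits, is 0x5C363F87C4F4F515.
Split into bytes (most-significant first): 5C 36 3F 87 C4 F4 F5 15.
Big-endian stores the most-significant byte at the lowest address.
So the memory order matches the most-significant-first order: 5C 36 3F 87 C4 F4 F5 15.

5C 36 3F 87 C4 F4 F5 15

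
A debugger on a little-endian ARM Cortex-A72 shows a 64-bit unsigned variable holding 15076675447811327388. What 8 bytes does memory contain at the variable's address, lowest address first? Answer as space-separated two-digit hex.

9C C5 A5 AC 70 1C 3B D1

15076675447811327388 in hexadecimal, padded to 64 bits, is 0xD13B1C70ACA5C59C.
Split into bytes (most-significant first): D1 3B 1C 70 AC A5 C5 9C.
Little-endian stores the least-significant byte at the lowest address.
So at ascending addresses the bytes are 9C C5 A5 AC 70 1C 3B D1.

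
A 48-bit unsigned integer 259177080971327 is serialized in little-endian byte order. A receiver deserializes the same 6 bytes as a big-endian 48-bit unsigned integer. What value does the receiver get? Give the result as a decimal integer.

69685179431147

259177080971327 in 48-bit hexadecimal is 0xEBB85DD8603F.
Stored little-endian, the bytes at ascending addresses are 3F 60 D8 5D B8 EB.
Read back as big-endian, the last byte is least significant, giving 0x3F60D85DB8EB.
0x3F60D85DB8EB = 69685179431147.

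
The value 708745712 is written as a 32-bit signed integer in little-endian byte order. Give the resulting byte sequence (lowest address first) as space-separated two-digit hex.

708745712 in hexadecimal, padded to 32 bits, is 0x2A3E99F0.
Split into bytes (most-significant first): 2A 3E 99 F0.
In little-endian order the low byte comes first in memory.
So at ascending addresses the bytes are F0 99 3E 2A.

F0 99 3E 2A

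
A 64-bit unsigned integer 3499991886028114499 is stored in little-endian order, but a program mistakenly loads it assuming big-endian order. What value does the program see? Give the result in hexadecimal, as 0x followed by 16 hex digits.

0x438A749B13789230

3499991886028114499 in 64-bit hexadecimal is 0x309278139B748A43.
Stored little-endian, the bytes at ascending addresses are 43 8A 74 9B 13 78 92 30.
Read back as big-endian, the last byte is least significant, giving 0x438A749B13789230.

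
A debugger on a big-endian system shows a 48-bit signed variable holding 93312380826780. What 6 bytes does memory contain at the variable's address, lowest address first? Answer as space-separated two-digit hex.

93312380826780 in hexadecimal, padded to 48 bits, is 0x54DDFB4FF49C.
Split into bytes (most-significant first): 54 DD FB 4F F4 9C.
Big-endian stores the most-significant byte at the lowest address.
So the memory order matches the most-significant-first order: 54 DD FB 4F F4 9C.

54 DD FB 4F F4 9C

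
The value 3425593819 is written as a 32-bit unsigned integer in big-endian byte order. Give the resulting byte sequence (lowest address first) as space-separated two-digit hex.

CC 2E 69 DB

3425593819 in hexadecimal, padded to 32 bits, is 0xCC2E69DB.
Split into bytes (most-significant first): CC 2E 69 DB.
In big-endian order the high byte comes first in memory.
So the memory order matches the most-significant-first order: CC 2E 69 DB.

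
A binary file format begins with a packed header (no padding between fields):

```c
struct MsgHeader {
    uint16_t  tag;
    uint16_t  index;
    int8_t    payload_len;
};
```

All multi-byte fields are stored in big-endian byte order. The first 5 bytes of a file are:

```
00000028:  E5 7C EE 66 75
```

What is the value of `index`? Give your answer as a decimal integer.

`index` follows `tag` (2 bytes), so it starts at byte offset 2 and occupies 2 bytes.
Bytes at offsets 2..3: EE 66.
Big-endian stores the most-significant byte at the lowest address.
The bytes are already most-significant first: 0xEE66.
0xEE66 = 61030.

61030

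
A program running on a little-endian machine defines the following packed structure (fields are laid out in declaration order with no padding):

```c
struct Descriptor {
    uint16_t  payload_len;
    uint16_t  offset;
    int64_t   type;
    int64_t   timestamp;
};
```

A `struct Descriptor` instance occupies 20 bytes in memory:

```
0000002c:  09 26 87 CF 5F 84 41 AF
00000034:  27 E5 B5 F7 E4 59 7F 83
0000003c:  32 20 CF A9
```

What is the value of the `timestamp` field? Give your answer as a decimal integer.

-6210709959794009628

`timestamp` follows `payload_len` (2 B), `offset` (2 B), `type` (8 B), so it starts at offset 2 + 2 + 8 = 12 and occupies 8 bytes.
Bytes at offsets 12..19: E4 59 7F 83 32 20 CF A9.
In little-endian order the low byte comes first in memory.
Reassemble most-significant byte first: A9 CF 20 32 83 7F 59 E4 → 0xA9CF2032837F59E4.
Top bit is set, so as a signed 64-bit value this is 0xA9CF2032837F59E4 − 2^64 = -6210709959794009628.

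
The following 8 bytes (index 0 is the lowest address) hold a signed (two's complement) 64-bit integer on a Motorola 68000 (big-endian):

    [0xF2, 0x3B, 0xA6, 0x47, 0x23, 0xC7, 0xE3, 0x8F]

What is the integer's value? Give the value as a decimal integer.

-992016468431871089

Big-endian stores the most-significant byte at the lowest address.
The bytes are already most-significant first: 0xF23BA64723C7E38F.
Top bit is set, so as a signed 64-bit value this is 0xF23BA64723C7E38F − 2^64 = -992016468431871089.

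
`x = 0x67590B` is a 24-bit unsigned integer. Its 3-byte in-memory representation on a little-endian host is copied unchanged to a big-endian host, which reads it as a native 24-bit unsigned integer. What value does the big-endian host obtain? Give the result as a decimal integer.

Stored little-endian, the bytes at ascending addresses are 0B 59 67.
Read back as big-endian, the last byte is least significant, giving 0x0B5967.
0x0B5967 = 743783.

743783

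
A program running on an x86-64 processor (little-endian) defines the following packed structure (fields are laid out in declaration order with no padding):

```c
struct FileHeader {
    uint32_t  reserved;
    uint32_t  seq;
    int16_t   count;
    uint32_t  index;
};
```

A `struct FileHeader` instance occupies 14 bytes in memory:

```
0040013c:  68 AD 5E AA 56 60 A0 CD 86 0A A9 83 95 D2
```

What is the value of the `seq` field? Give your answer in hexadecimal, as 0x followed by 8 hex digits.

0xCDA06056

`seq` follows `reserved` (4 bytes), so it starts at byte offset 4 and occupies 4 bytes.
Bytes at offsets 4..7: 56 60 A0 CD.
In little-endian order the low byte comes first in memory.
Reassemble most-significant byte first: CD A0 60 56 → 0xCDA06056.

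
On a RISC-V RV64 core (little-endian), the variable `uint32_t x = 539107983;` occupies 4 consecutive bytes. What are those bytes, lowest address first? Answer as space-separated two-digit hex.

8F 22 22 20

539107983 in hexadecimal, padded to 32 bits, is 0x2022228F.
Split into bytes (most-significant first): 20 22 22 8F.
In little-endian order the low byte comes first in memory.
So at ascending addresses the bytes are 8F 22 22 20.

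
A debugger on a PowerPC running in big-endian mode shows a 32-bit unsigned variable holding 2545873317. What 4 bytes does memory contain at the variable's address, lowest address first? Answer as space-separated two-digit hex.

97 BE F1 A5

2545873317 in hexadecimal, padded to 32 bits, is 0x97BEF1A5.
Split into bytes (most-significant first): 97 BE F1 A5.
Big-endian stores the most-significant byte at the lowest address.
So the memory order matches the most-significant-first order: 97 BE F1 A5.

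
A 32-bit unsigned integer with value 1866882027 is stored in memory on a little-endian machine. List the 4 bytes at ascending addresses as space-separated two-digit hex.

1866882027 in hexadecimal, padded to 32 bits, is 0x6F465BEB.
Split into bytes (most-significant first): 6F 46 5B EB.
In little-endian order the low byte comes first in memory.
So at ascending addresses the bytes are EB 5B 46 6F.

EB 5B 46 6F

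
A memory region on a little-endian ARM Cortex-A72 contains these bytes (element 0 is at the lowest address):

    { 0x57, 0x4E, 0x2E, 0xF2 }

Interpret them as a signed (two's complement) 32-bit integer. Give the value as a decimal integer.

-231846313

Little-endian: lowest address holds the least-significant byte.
Reassemble most-significant byte first: F2 2E 4E 57 → 0xF22E4E57.
Top bit is set, so as a signed 32-bit value this is 0xF22E4E57 − 2^32 = -231846313.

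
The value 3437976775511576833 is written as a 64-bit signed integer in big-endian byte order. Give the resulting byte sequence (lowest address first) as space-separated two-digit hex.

3437976775511576833 in hexadecimal, padded to 64 bits, is 0x2FB625A982691101.
Split into bytes (most-significant first): 2F B6 25 A9 82 69 11 01.
In big-endian order the high byte comes first in memory.
So the memory order matches the most-significant-first order: 2F B6 25 A9 82 69 11 01.

2F B6 25 A9 82 69 11 01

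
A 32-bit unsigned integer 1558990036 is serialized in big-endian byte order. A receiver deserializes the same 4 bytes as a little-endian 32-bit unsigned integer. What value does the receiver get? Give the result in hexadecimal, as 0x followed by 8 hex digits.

1558990036 in 32-bit hexadecimal is 0x5CEC4CD4.
Stored big-endian, the bytes at ascending addresses are 5C EC 4C D4.
Read back as little-endian, the first byte is least significant, giving 0xD44CEC5C.

0xD44CEC5C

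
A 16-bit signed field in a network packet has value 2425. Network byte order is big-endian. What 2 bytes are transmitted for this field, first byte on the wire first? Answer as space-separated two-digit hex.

09 79

2425 in hexadecimal, padded to 16 bits, is 0x0979.
Split into bytes (most-significant first): 09 79.
Big-endian stores the most-significant byte at the lowest address.
So the memory order matches the most-significant-first order: 09 79.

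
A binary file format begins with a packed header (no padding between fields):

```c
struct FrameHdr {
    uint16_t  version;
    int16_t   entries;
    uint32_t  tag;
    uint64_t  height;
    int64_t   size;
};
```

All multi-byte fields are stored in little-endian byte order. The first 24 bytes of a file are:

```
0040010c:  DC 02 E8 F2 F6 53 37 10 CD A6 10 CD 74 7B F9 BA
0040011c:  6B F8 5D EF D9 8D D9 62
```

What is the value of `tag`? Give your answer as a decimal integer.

`tag` follows `version` (2 B), `entries` (2 B), so it starts at offset 2 + 2 = 4 and occupies 4 bytes.
Bytes at offsets 4..7: F6 53 37 10.
Little-endian: lowest address holds the least-significant byte.
Reassemble most-significant byte first: 10 37 53 F6 → 0x103753F6.
0x103753F6 = 272061430.

272061430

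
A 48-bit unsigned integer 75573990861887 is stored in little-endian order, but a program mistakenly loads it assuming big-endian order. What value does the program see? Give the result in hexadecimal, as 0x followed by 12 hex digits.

75573990861887 in 48-bit hexadecimal is 0x44BBF0E12C3F.
Stored little-endian, the bytes at ascending addresses are 3F 2C E1 F0 BB 44.
Read back as big-endian, the last byte is least significant, giving 0x3F2CE1F0BB44.

0x3F2CE1F0BB44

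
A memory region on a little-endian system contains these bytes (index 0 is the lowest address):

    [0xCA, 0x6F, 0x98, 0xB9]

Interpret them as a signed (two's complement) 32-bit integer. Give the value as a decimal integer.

-1181192246

Little-endian: lowest address holds the least-significant byte.
Reassemble most-significant byte first: B9 98 6F CA → 0xB9986FCA.
Top bit is set, so as a signed 32-bit value this is 0xB9986FCA − 2^32 = -1181192246.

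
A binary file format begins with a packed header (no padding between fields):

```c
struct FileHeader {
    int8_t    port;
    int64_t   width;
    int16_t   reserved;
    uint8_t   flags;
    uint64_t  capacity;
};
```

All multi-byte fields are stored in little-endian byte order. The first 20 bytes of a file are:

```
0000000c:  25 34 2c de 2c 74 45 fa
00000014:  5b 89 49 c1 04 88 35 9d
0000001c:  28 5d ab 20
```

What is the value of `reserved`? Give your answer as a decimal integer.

18825

`reserved` follows `port` (1 B), `width` (8 B), so it starts at offset 1 + 8 = 9 and occupies 2 bytes.
Bytes at offsets 9..10: 89 49.
Little-endian: lowest address holds the least-significant byte.
Reassemble most-significant byte first: 49 89 → 0x4989.
0x4989 = 18825.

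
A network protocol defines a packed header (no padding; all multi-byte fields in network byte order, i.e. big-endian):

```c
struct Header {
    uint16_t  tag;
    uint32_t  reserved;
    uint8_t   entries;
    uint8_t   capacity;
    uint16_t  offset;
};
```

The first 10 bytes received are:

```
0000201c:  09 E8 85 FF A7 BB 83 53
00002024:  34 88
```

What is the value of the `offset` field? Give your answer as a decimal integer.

`offset` follows `tag` (2 B), `reserved` (4 B), `entries` (1 B), `capacity` (1 B), so it starts at offset 2 + 4 + 1 + 1 = 8 and occupies 2 bytes.
Bytes at offsets 8..9: 34 88.
In big-endian order the high byte comes first in memory.
The bytes are already most-significant first: 0x3488.
0x3488 = 13448.

13448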